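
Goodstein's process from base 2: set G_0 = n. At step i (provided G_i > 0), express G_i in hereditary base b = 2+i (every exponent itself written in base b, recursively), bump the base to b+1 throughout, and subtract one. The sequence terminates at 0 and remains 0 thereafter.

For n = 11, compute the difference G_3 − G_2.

(0) 11|_2 = 2^(2 + 1) + 2 + 1 ↦ 3^(3 + 1) + 3 + 1|_3 = 85 ⇒ 84
(1) 84|_3 = 3^(3 + 1) + 3 ↦ 4^(4 + 1) + 4|_4 = 1028 ⇒ 1027
(2) 1027|_4 = 4^(4 + 1) + 3 ↦ 5^(5 + 1) + 3|_5 = 15628 ⇒ 15627

14600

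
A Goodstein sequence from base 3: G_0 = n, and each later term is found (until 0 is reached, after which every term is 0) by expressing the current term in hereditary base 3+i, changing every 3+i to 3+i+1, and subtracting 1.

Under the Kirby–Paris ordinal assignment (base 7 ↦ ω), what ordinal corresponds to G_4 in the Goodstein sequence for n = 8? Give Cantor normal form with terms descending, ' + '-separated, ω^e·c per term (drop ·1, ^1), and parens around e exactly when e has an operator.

ω + 4

8 —HB3→ 2·3 + 2 —bump→ 2·4 + 2 = 10 —(−1)→ 9
9 —HB4→ 2·4 + 1 —bump→ 2·5 + 1 = 11 —(−1)→ 10
10 —HB5→ 2·5 —bump→ 2·6 = 12 —(−1)→ 11
11 —HB6→ 6 + 5 —bump→ 7 + 5 = 12 —(−1)→ 11
11 —HB7→ 7 + 4 —bump→ 8 + 4 = 12 —(−1)→ 11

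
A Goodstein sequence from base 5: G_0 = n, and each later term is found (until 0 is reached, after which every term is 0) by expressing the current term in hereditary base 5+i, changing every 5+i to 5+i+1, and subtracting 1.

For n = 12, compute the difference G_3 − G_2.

1

12 —HB5→ 2·5 + 2 —bump→ 2·6 + 2 = 14 —(−1)→ 13
13 —HB6→ 2·6 + 1 —bump→ 2·7 + 1 = 15 —(−1)→ 14
14 —HB7→ 2·7 —bump→ 2·8 = 16 —(−1)→ 15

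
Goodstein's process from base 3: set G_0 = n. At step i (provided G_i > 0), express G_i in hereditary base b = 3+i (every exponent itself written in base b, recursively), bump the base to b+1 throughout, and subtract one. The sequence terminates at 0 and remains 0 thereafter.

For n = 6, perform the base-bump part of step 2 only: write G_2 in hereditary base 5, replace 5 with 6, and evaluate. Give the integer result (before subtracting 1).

8

G_0=6  [base 3] 2·3  →[3↦4]→  2·4 = 8  −1 ⇒ G_1=7
G_1=7  [base 4] 4 + 3  →[4↦5]→  5 + 3 = 8  −1 ⇒ G_2=7
G_2=7  [base 5] 5 + 2  →[5↦6]→  6 + 2 = 8  −1 ⇒ G_3=7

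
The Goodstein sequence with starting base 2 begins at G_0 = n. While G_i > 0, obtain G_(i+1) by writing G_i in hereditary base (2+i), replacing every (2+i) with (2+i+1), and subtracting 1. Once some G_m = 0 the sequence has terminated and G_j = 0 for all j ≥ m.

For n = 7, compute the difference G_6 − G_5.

(0) 7|_2 = 2^2 + 2 + 1 ↦ 3^3 + 3 + 1|_3 = 31 ⇒ 30
(1) 30|_3 = 3^3 + 3 ↦ 4^4 + 4|_4 = 260 ⇒ 259
(2) 259|_4 = 4^4 + 3 ↦ 5^5 + 3|_5 = 3128 ⇒ 3127
(3) 3127|_5 = 5^5 + 2 ↦ 6^6 + 2|_6 = 46658 ⇒ 46657
(4) 46657|_6 = 6^6 + 1 ↦ 7^7 + 1|_7 = 823544 ⇒ 823543
(5) 823543|_7 = 7^7 ↦ 8^8|_8 = 16777216 ⇒ 16777215

15953672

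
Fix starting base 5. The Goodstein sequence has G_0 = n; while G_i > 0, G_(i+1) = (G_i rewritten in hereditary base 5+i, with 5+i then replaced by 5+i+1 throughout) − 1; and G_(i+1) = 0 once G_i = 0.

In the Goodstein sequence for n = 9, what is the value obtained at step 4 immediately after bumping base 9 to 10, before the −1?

10

base 5: 9 = 5 + 4; at 6: 6 + 4 = 10; next = 9
base 6: 9 = 6 + 3; at 7: 7 + 3 = 10; next = 9
base 7: 9 = 7 + 2; at 8: 8 + 2 = 10; next = 9
base 8: 9 = 8 + 1; at 9: 9 + 1 = 10; next = 9
base 9: 9 = 9; at 10: 10 = 10; next = 9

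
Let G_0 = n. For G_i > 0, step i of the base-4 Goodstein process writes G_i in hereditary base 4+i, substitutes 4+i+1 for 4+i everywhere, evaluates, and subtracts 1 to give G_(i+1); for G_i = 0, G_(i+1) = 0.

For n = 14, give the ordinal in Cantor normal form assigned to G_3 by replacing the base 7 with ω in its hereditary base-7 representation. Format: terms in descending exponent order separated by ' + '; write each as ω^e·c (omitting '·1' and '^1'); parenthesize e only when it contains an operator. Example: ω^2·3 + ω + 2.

step 0: 14 = 3·4 + 2; sub 5 for 4: 3·5 + 2; = 17; G_1 = 17−1 = 16
step 1: 16 = 3·5 + 1; sub 6 for 5: 3·6 + 1; = 19; G_2 = 19−1 = 18
step 2: 18 = 3·6; sub 7 for 6: 3·7; = 21; G_3 = 21−1 = 20

ω·2 + 6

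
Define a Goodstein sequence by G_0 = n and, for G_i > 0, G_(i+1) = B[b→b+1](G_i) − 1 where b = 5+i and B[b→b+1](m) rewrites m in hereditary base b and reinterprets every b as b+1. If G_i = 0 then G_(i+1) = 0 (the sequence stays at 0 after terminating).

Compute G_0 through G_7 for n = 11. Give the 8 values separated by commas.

step 0: 11 = 2·5 + 1; sub 6 for 5: 2·6 + 1; = 13; G_1 = 13−1 = 12
step 1: 12 = 2·6; sub 7 for 6: 2·7; = 14; G_2 = 14−1 = 13
step 2: 13 = 7 + 6; sub 8 for 7: 8 + 6; = 14; G_3 = 14−1 = 13
step 3: 13 = 8 + 5; sub 9 for 8: 9 + 5; = 14; G_4 = 14−1 = 13
step 4: 13 = 9 + 4; sub 10 for 9: 10 + 4; = 14; G_5 = 14−1 = 13
step 5: 13 = 10 + 3; sub 11 for 10: 11 + 3; = 14; G_6 = 14−1 = 13
step 6: 13 = 11 + 2; sub 12 for 11: 12 + 2; = 14; G_7 = 14−1 = 13

11, 12, 13, 13, 13, 13, 13, 13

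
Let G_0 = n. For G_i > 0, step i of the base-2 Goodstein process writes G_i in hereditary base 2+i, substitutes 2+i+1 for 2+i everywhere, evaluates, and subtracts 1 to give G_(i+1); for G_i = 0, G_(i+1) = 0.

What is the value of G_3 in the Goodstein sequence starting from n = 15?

G_0=15  [base 2] 2^(2 + 1) + 2^2 + 2 + 1  →[2↦3]→  3^(3 + 1) + 3^3 + 3 + 1 = 112  −1 ⇒ G_1=111
G_1=111  [base 3] 3^(3 + 1) + 3^3 + 3  →[3↦4]→  4^(4 + 1) + 4^4 + 4 = 1284  −1 ⇒ G_2=1283
G_2=1283  [base 4] 4^(4 + 1) + 4^4 + 3  →[4↦5]→  5^(5 + 1) + 5^5 + 3 = 18753  −1 ⇒ G_3=18752
G_3=18752  [base 5] 5^(5 + 1) + 5^5 + 2  →[5↦6]→  6^(6 + 1) + 6^6 + 2 = 326594  −1 ⇒ G_4=326593

18752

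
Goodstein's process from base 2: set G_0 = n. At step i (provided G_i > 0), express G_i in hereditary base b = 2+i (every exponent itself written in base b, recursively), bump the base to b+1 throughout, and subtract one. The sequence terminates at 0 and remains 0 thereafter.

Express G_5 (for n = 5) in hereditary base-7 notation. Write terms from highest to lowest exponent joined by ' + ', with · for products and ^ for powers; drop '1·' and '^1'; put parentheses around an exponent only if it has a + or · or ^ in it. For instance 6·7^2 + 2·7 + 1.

G_0 = 5. HB_2(5) = 2^2 + 1. Bump = 28. G_1 = 27.
G_1 = 27. HB_3(27) = 3^3. Bump = 256. G_2 = 255.
G_2 = 255. HB_4(255) = 3·4^3 + 3·4^2 + 3·4 + 3. Bump = 468. G_3 = 467.
G_3 = 467. HB_5(467) = 3·5^3 + 3·5^2 + 3·5 + 2. Bump = 776. G_4 = 775.
G_4 = 775. HB_6(775) = 3·6^3 + 3·6^2 + 3·6 + 1. Bump = 1198. G_5 = 1197.
G_5 = 1197. HB_7(1197) = 3·7^3 + 3·7^2 + 3·7. Bump = 1752. G_6 = 1751.

3·7^3 + 3·7^2 + 3·7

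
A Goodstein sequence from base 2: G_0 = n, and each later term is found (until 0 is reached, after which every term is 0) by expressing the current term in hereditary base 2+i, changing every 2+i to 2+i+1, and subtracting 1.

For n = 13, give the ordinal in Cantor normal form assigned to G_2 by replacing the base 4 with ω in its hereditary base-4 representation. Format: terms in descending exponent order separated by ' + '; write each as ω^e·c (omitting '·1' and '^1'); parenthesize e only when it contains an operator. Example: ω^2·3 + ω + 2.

ω^(ω + 1) + ω^3·3 + ω^2·3 + ω·3 + 3

base 2: 13 = 2^(2 + 1) + 2^2 + 1; at 3: 3^(3 + 1) + 3^3 + 1 = 109; next = 108
base 3: 108 = 3^(3 + 1) + 3^3; at 4: 4^(4 + 1) + 4^4 = 1280; next = 1279
base 4: 1279 = 4^(4 + 1) + 3·4^3 + 3·4^2 + 3·4 + 3; at 5: 5^(5 + 1) + 3·5^3 + 3·5^2 + 3·5 + 3 = 16093; next = 16092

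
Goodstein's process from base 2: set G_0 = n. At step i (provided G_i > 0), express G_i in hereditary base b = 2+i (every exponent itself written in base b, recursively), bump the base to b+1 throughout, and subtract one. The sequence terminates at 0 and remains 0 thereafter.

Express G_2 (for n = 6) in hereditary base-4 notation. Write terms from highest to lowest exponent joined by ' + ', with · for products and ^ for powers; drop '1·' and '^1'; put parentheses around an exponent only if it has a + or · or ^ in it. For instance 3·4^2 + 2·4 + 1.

4^4 + 1

base 2: 6 = 2^2 + 2; at 3: 3^3 + 3 = 30; next = 29
base 3: 29 = 3^3 + 2; at 4: 4^4 + 2 = 258; next = 257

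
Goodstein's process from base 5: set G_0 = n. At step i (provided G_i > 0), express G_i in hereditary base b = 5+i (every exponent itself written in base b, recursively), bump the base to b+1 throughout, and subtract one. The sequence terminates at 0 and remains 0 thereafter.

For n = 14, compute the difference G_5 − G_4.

step 0: 14 = 2·5 + 4; sub 6 for 5: 2·6 + 4; = 16; G_1 = 16−1 = 15
step 1: 15 = 2·6 + 3; sub 7 for 6: 2·7 + 3; = 17; G_2 = 17−1 = 16
step 2: 16 = 2·7 + 2; sub 8 for 7: 2·8 + 2; = 18; G_3 = 18−1 = 17
step 3: 17 = 2·8 + 1; sub 9 for 8: 2·9 + 1; = 19; G_4 = 19−1 = 18
step 4: 18 = 2·9; sub 10 for 9: 2·10; = 20; G_5 = 20−1 = 19

1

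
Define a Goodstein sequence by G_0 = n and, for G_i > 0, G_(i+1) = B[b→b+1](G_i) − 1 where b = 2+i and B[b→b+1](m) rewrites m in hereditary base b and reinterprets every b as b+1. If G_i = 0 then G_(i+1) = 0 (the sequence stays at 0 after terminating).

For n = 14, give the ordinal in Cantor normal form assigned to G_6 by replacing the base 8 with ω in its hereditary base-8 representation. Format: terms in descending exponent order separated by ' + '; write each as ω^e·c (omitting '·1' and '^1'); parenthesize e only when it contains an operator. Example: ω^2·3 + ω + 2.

ω^(ω + 1) + ω^5·5 + ω^4·5 + ω^3·5 + ω^2·5 + ω·5 + 3

G_0 = 14. HB_2(14) = 2^(2 + 1) + 2^2 + 2. Bump = 111. G_1 = 110.
G_1 = 110. HB_3(110) = 3^(3 + 1) + 3^3 + 2. Bump = 1282. G_2 = 1281.
G_2 = 1281. HB_4(1281) = 4^(4 + 1) + 4^4 + 1. Bump = 18751. G_3 = 18750.
G_3 = 18750. HB_5(18750) = 5^(5 + 1) + 5^5. Bump = 326592. G_4 = 326591.
G_4 = 326591. HB_6(326591) = 6^(6 + 1) + 5·6^5 + 5·6^4 + 5·6^3 + 5·6^2 + 5·6 + 5. Bump = 5862841. G_5 = 5862840.
G_5 = 5862840. HB_7(5862840) = 7^(7 + 1) + 5·7^5 + 5·7^4 + 5·7^3 + 5·7^2 + 5·7 + 4. Bump = 134404972. G_6 = 134404971.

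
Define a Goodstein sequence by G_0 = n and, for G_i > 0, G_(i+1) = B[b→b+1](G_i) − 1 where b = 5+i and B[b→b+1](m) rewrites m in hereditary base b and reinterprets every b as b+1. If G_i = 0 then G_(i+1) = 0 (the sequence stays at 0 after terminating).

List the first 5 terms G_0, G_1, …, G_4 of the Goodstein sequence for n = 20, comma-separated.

20, 23, 25, 27, 29

step 0: 20 = 4·5; sub 6 for 5: 4·6; = 24; G_1 = 24−1 = 23
step 1: 23 = 3·6 + 5; sub 7 for 6: 3·7 + 5; = 26; G_2 = 26−1 = 25
step 2: 25 = 3·7 + 4; sub 8 for 7: 3·8 + 4; = 28; G_3 = 28−1 = 27
step 3: 27 = 3·8 + 3; sub 9 for 8: 3·9 + 3; = 30; G_4 = 30−1 = 29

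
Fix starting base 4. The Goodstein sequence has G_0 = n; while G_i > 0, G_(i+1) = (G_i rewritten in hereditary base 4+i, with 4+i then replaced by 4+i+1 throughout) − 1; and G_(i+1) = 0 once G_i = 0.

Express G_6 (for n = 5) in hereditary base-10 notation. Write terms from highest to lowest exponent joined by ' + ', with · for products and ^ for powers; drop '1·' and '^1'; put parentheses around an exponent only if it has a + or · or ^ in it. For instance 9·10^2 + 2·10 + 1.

1

5 —HB4→ 4 + 1 —bump→ 5 + 1 = 6 —(−1)→ 5
5 —HB5→ 5 —bump→ 6 = 6 —(−1)→ 5
5 —HB6→ 5 —bump→ 5 = 5 —(−1)→ 4
4 —HB7→ 4 —bump→ 4 = 4 —(−1)→ 3
3 —HB8→ 3 —bump→ 3 = 3 —(−1)→ 2
2 —HB9→ 2 —bump→ 2 = 2 —(−1)→ 1
1 —HB10→ 1 —bump→ 1 = 1 —(−1)→ 0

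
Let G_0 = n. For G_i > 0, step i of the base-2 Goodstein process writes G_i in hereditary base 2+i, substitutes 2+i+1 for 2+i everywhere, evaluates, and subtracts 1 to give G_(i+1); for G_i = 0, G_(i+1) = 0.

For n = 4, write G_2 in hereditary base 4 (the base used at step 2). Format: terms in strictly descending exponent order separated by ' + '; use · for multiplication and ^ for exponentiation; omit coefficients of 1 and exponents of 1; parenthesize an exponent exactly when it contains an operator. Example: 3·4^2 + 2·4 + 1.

2·4^2 + 2·4 + 1

G_0 = 4. HB_2(4) = 2^2. Bump = 27. G_1 = 26.
G_1 = 26. HB_3(26) = 2·3^2 + 2·3 + 2. Bump = 42. G_2 = 41.
G_2 = 41. HB_4(41) = 2·4^2 + 2·4 + 1. Bump = 61. G_3 = 60.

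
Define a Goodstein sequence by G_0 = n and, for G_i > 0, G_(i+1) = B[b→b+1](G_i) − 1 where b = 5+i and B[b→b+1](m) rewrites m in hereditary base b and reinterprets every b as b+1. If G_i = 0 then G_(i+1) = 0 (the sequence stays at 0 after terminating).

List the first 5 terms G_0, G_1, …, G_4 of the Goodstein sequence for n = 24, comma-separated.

24, 27, 30, 33, 36

G_0 = 24. HB_5(24) = 4·5 + 4. Bump = 28. G_1 = 27.
G_1 = 27. HB_6(27) = 4·6 + 3. Bump = 31. G_2 = 30.
G_2 = 30. HB_7(30) = 4·7 + 2. Bump = 34. G_3 = 33.
G_3 = 33. HB_8(33) = 4·8 + 1. Bump = 37. G_4 = 36.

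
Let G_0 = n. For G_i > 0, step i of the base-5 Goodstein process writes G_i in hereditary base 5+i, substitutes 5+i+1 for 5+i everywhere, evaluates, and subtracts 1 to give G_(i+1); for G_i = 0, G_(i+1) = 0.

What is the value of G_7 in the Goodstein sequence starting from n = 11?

13

step 0: 11 = 2·5 + 1; sub 6 for 5: 2·6 + 1; = 13; G_1 = 13−1 = 12
step 1: 12 = 2·6; sub 7 for 6: 2·7; = 14; G_2 = 14−1 = 13
step 2: 13 = 7 + 6; sub 8 for 7: 8 + 6; = 14; G_3 = 14−1 = 13
step 3: 13 = 8 + 5; sub 9 for 8: 9 + 5; = 14; G_4 = 14−1 = 13
step 4: 13 = 9 + 4; sub 10 for 9: 10 + 4; = 14; G_5 = 14−1 = 13
step 5: 13 = 10 + 3; sub 11 for 10: 11 + 3; = 14; G_6 = 14−1 = 13
step 6: 13 = 11 + 2; sub 12 for 11: 12 + 2; = 14; G_7 = 14−1 = 13
step 7: 13 = 12 + 1; sub 13 for 12: 13 + 1; = 14; G_8 = 14−1 = 13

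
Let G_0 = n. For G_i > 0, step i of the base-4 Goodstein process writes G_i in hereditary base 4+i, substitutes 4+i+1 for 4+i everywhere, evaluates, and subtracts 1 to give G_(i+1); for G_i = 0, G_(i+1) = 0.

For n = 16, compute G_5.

36

step 0: 16 = 4^2; sub 5 for 4: 5^2; = 25; G_1 = 25−1 = 24
step 1: 24 = 4·5 + 4; sub 6 for 5: 4·6 + 4; = 28; G_2 = 28−1 = 27
step 2: 27 = 4·6 + 3; sub 7 for 6: 4·7 + 3; = 31; G_3 = 31−1 = 30
step 3: 30 = 4·7 + 2; sub 8 for 7: 4·8 + 2; = 34; G_4 = 34−1 = 33
step 4: 33 = 4·8 + 1; sub 9 for 8: 4·9 + 1; = 37; G_5 = 37−1 = 36
step 5: 36 = 4·9; sub 10 for 9: 4·10; = 40; G_6 = 40−1 = 39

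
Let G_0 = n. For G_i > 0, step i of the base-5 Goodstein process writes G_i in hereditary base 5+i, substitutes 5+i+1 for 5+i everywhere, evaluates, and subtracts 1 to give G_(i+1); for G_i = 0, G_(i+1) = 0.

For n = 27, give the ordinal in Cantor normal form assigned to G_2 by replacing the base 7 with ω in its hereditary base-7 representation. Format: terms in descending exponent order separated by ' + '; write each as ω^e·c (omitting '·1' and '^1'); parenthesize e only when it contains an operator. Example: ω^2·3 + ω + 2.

ω^2

27 —HB5→ 5^2 + 2 —bump→ 6^2 + 2 = 38 —(−1)→ 37
37 —HB6→ 6^2 + 1 —bump→ 7^2 + 1 = 50 —(−1)→ 49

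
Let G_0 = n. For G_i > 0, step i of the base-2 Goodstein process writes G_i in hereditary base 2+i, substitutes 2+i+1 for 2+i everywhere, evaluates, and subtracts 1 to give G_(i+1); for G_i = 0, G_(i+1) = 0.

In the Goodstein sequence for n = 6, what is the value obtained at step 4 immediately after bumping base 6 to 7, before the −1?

G_0=6  [base 2] 2^2 + 2  →[2↦3]→  3^3 + 3 = 30  −1 ⇒ G_1=29
G_1=29  [base 3] 3^3 + 2  →[3↦4]→  4^4 + 2 = 258  −1 ⇒ G_2=257
G_2=257  [base 4] 4^4 + 1  →[4↦5]→  5^5 + 1 = 3126  −1 ⇒ G_3=3125
G_3=3125  [base 5] 5^5  →[5↦6]→  6^6 = 46656  −1 ⇒ G_4=46655
G_4=46655  [base 6] 5·6^5 + 5·6^4 + 5·6^3 + 5·6^2 + 5·6 + 5  →[6↦7]→  5·7^5 + 5·7^4 + 5·7^3 + 5·7^2 + 5·7 + 5 = 98040  −1 ⇒ G_5=98039

98040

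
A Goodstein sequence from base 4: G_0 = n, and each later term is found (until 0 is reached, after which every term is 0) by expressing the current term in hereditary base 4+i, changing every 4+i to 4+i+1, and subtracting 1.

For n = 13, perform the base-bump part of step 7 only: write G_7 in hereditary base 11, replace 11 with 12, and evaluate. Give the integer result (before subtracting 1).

13 —HB4→ 3·4 + 1 —bump→ 3·5 + 1 = 16 —(−1)→ 15
15 —HB5→ 3·5 —bump→ 3·6 = 18 —(−1)→ 17
17 —HB6→ 2·6 + 5 —bump→ 2·7 + 5 = 19 —(−1)→ 18
18 —HB7→ 2·7 + 4 —bump→ 2·8 + 4 = 20 —(−1)→ 19
19 —HB8→ 2·8 + 3 —bump→ 2·9 + 3 = 21 —(−1)→ 20
20 —HB9→ 2·9 + 2 —bump→ 2·10 + 2 = 22 —(−1)→ 21
21 —HB10→ 2·10 + 1 —bump→ 2·11 + 1 = 23 —(−1)→ 22
22 —HB11→ 2·11 —bump→ 2·12 = 24 —(−1)→ 23

24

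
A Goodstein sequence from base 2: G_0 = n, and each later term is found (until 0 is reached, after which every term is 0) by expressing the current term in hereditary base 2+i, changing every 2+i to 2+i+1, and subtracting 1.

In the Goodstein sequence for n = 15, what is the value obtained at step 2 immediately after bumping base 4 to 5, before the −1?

G_0=15  [base 2] 2^(2 + 1) + 2^2 + 2 + 1  →[2↦3]→  3^(3 + 1) + 3^3 + 3 + 1 = 112  −1 ⇒ G_1=111
G_1=111  [base 3] 3^(3 + 1) + 3^3 + 3  →[3↦4]→  4^(4 + 1) + 4^4 + 4 = 1284  −1 ⇒ G_2=1283
G_2=1283  [base 4] 4^(4 + 1) + 4^4 + 3  →[4↦5]→  5^(5 + 1) + 5^5 + 3 = 18753  −1 ⇒ G_3=18752

18753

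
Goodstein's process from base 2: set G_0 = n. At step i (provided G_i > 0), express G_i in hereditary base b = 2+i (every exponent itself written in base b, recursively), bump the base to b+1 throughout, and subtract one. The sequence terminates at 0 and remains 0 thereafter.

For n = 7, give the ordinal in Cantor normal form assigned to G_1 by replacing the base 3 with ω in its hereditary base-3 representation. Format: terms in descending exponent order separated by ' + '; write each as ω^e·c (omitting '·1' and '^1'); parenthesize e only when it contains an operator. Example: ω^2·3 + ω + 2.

ω^ω + ω

G_0=7  [base 2] 2^2 + 2 + 1  →[2↦3]→  3^3 + 3 + 1 = 31  −1 ⇒ G_1=30
G_1=30  [base 3] 3^3 + 3  →[3↦4]→  4^4 + 4 = 260  −1 ⇒ G_2=259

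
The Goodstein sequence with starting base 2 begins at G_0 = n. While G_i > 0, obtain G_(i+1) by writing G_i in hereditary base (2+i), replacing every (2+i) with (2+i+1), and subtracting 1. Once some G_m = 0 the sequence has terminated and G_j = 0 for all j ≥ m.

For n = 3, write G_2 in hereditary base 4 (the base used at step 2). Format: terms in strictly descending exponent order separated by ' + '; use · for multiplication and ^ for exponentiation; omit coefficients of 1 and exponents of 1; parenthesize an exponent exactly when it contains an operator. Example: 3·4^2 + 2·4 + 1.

3

base 2: 3 = 2 + 1; at 3: 3 + 1 = 4; next = 3
base 3: 3 = 3; at 4: 4 = 4; next = 3
base 4: 3 = 3; at 5: 3 = 3; next = 2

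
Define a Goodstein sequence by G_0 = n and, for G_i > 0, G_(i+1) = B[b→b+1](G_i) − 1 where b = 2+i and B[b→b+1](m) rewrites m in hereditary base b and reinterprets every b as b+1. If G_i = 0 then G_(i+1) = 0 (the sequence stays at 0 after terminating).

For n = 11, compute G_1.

84

G_0=11  [base 2] 2^(2 + 1) + 2 + 1  →[2↦3]→  3^(3 + 1) + 3 + 1 = 85  −1 ⇒ G_1=84
G_1=84  [base 3] 3^(3 + 1) + 3  →[3↦4]→  4^(4 + 1) + 4 = 1028  −1 ⇒ G_2=1027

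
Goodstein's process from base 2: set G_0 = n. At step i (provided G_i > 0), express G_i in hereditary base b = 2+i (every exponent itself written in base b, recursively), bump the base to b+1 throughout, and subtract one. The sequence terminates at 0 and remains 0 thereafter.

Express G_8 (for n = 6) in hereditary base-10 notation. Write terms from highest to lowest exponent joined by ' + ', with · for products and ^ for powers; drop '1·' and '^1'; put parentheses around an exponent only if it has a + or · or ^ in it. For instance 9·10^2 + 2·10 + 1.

5·10^5 + 5·10^4 + 5·10^3 + 5·10^2 + 5·10 + 1

base 2: 6 = 2^2 + 2; at 3: 3^3 + 3 = 30; next = 29
base 3: 29 = 3^3 + 2; at 4: 4^4 + 2 = 258; next = 257
base 4: 257 = 4^4 + 1; at 5: 5^5 + 1 = 3126; next = 3125
base 5: 3125 = 5^5; at 6: 6^6 = 46656; next = 46655
base 6: 46655 = 5·6^5 + 5·6^4 + 5·6^3 + 5·6^2 + 5·6 + 5; at 7: 5·7^5 + 5·7^4 + 5·7^3 + 5·7^2 + 5·7 + 5 = 98040; next = 98039
base 7: 98039 = 5·7^5 + 5·7^4 + 5·7^3 + 5·7^2 + 5·7 + 4; at 8: 5·8^5 + 5·8^4 + 5·8^3 + 5·8^2 + 5·8 + 4 = 187244; next = 187243
base 8: 187243 = 5·8^5 + 5·8^4 + 5·8^3 + 5·8^2 + 5·8 + 3; at 9: 5·9^5 + 5·9^4 + 5·9^3 + 5·9^2 + 5·9 + 3 = 332148; next = 332147
base 9: 332147 = 5·9^5 + 5·9^4 + 5·9^3 + 5·9^2 + 5·9 + 2; at 10: 5·10^5 + 5·10^4 + 5·10^3 + 5·10^2 + 5·10 + 2 = 555552; next = 555551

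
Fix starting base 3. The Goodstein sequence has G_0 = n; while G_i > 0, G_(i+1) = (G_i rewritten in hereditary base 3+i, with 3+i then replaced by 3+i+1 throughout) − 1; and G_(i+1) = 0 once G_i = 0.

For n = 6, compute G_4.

G_0 = 6. HB_3(6) = 2·3. Bump = 8. G_1 = 7.
G_1 = 7. HB_4(7) = 4 + 3. Bump = 8. G_2 = 7.
G_2 = 7. HB_5(7) = 5 + 2. Bump = 8. G_3 = 7.
G_3 = 7. HB_6(7) = 6 + 1. Bump = 8. G_4 = 7.
G_4 = 7. HB_7(7) = 7. Bump = 8. G_5 = 7.

7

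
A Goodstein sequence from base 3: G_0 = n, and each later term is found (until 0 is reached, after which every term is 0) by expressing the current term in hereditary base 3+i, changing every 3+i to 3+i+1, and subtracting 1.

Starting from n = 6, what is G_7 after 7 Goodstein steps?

step 0: 6 = 2·3; sub 4 for 3: 2·4; = 8; G_1 = 8−1 = 7
step 1: 7 = 4 + 3; sub 5 for 4: 5 + 3; = 8; G_2 = 8−1 = 7
step 2: 7 = 5 + 2; sub 6 for 5: 6 + 2; = 8; G_3 = 8−1 = 7
step 3: 7 = 6 + 1; sub 7 for 6: 7 + 1; = 8; G_4 = 8−1 = 7
step 4: 7 = 7; sub 8 for 7: 8; = 8; G_5 = 8−1 = 7
step 5: 7 = 7; sub 9 for 8: 7; = 7; G_6 = 7−1 = 6
step 6: 6 = 6; sub 10 for 9: 6; = 6; G_7 = 6−1 = 5
step 7: 5 = 5; sub 11 for 10: 5; = 5; G_8 = 5−1 = 4

5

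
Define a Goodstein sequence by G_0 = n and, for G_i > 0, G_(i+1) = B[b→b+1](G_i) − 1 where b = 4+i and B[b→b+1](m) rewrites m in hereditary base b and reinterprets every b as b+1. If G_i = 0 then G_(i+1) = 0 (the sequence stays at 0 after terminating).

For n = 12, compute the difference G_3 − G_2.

1

base 4: 12 = 3·4; at 5: 3·5 = 15; next = 14
base 5: 14 = 2·5 + 4; at 6: 2·6 + 4 = 16; next = 15
base 6: 15 = 2·6 + 3; at 7: 2·7 + 3 = 17; next = 16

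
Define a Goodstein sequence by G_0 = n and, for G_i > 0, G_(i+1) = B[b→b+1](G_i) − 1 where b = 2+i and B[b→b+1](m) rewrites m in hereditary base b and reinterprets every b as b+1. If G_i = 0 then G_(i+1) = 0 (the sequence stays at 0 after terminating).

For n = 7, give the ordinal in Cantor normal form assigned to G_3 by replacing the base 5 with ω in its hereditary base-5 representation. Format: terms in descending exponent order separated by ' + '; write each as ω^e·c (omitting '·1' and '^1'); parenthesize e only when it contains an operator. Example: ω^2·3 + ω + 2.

ω^ω + 2

(0) 7|_2 = 2^2 + 2 + 1 ↦ 3^3 + 3 + 1|_3 = 31 ⇒ 30
(1) 30|_3 = 3^3 + 3 ↦ 4^4 + 4|_4 = 260 ⇒ 259
(2) 259|_4 = 4^4 + 3 ↦ 5^5 + 3|_5 = 3128 ⇒ 3127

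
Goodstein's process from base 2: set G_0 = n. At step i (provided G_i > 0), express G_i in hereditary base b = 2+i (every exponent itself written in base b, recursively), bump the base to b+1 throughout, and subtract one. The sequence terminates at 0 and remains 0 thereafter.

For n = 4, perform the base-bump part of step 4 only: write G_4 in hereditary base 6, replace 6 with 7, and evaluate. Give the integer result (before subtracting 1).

G_0 = 4. HB_2(4) = 2^2. Bump = 27. G_1 = 26.
G_1 = 26. HB_3(26) = 2·3^2 + 2·3 + 2. Bump = 42. G_2 = 41.
G_2 = 41. HB_4(41) = 2·4^2 + 2·4 + 1. Bump = 61. G_3 = 60.
G_3 = 60. HB_5(60) = 2·5^2 + 2·5. Bump = 84. G_4 = 83.
G_4 = 83. HB_6(83) = 2·6^2 + 6 + 5. Bump = 110. G_5 = 109.

110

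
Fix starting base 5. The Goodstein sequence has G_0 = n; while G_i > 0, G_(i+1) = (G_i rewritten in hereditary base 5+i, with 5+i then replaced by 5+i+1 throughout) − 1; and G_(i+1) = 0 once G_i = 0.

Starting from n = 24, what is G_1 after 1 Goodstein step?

27

(0) 24|_5 = 4·5 + 4 ↦ 4·6 + 4|_6 = 28 ⇒ 27
(1) 27|_6 = 4·6 + 3 ↦ 4·7 + 3|_7 = 31 ⇒ 30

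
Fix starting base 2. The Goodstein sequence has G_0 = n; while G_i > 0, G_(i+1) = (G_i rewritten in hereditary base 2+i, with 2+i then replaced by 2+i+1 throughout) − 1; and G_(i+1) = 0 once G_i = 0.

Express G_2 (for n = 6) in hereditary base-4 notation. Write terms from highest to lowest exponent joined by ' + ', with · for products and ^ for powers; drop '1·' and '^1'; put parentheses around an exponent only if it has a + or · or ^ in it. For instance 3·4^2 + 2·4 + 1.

4^4 + 1

(0) 6|_2 = 2^2 + 2 ↦ 3^3 + 3|_3 = 30 ⇒ 29
(1) 29|_3 = 3^3 + 2 ↦ 4^4 + 2|_4 = 258 ⇒ 257
(2) 257|_4 = 4^4 + 1 ↦ 5^5 + 1|_5 = 3126 ⇒ 3125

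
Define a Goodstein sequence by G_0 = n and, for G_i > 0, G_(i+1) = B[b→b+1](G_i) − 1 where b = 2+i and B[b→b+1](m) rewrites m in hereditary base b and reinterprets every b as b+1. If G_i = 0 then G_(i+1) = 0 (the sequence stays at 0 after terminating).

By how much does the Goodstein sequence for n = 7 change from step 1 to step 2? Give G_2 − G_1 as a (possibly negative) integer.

base 2: 7 = 2^2 + 2 + 1; at 3: 3^3 + 3 + 1 = 31; next = 30
base 3: 30 = 3^3 + 3; at 4: 4^4 + 4 = 260; next = 259

229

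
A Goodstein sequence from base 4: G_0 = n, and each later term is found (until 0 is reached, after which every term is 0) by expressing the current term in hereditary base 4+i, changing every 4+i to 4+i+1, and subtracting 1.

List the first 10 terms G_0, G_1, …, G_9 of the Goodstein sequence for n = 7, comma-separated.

7, 7, 7, 7, 7, 6, 5, 4, 3, 2

7 —HB4→ 4 + 3 —bump→ 5 + 3 = 8 —(−1)→ 7
7 —HB5→ 5 + 2 —bump→ 6 + 2 = 8 —(−1)→ 7
7 —HB6→ 6 + 1 —bump→ 7 + 1 = 8 —(−1)→ 7
7 —HB7→ 7 —bump→ 8 = 8 —(−1)→ 7
7 —HB8→ 7 —bump→ 7 = 7 —(−1)→ 6
6 —HB9→ 6 —bump→ 6 = 6 —(−1)→ 5
5 —HB10→ 5 —bump→ 5 = 5 —(−1)→ 4
4 —HB11→ 4 —bump→ 4 = 4 —(−1)→ 3
3 —HB12→ 3 —bump→ 3 = 3 —(−1)→ 2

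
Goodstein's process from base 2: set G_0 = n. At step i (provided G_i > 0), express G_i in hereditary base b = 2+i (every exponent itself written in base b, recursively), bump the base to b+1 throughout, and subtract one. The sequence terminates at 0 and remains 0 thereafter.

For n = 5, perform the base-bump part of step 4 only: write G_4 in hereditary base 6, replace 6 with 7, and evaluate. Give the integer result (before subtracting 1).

G_0 = 5. HB_2(5) = 2^2 + 1. Bump = 28. G_1 = 27.
G_1 = 27. HB_3(27) = 3^3. Bump = 256. G_2 = 255.
G_2 = 255. HB_4(255) = 3·4^3 + 3·4^2 + 3·4 + 3. Bump = 468. G_3 = 467.
G_3 = 467. HB_5(467) = 3·5^3 + 3·5^2 + 3·5 + 2. Bump = 776. G_4 = 775.
G_4 = 775. HB_6(775) = 3·6^3 + 3·6^2 + 3·6 + 1. Bump = 1198. G_5 = 1197.

1198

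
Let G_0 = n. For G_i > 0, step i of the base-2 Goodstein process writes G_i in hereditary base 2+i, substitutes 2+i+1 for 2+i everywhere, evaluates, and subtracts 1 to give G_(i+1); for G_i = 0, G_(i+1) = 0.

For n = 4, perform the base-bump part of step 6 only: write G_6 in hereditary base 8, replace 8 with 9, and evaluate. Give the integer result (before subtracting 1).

174

[0] 4 ≡ 2^2 (base 2). Lift 3: 27. −1: 26.
[1] 26 ≡ 2·3^2 + 2·3 + 2 (base 3). Lift 4: 42. −1: 41.
[2] 41 ≡ 2·4^2 + 2·4 + 1 (base 4). Lift 5: 61. −1: 60.
[3] 60 ≡ 2·5^2 + 2·5 (base 5). Lift 6: 84. −1: 83.
[4] 83 ≡ 2·6^2 + 6 + 5 (base 6). Lift 7: 110. −1: 109.
[5] 109 ≡ 2·7^2 + 7 + 4 (base 7). Lift 8: 140. −1: 139.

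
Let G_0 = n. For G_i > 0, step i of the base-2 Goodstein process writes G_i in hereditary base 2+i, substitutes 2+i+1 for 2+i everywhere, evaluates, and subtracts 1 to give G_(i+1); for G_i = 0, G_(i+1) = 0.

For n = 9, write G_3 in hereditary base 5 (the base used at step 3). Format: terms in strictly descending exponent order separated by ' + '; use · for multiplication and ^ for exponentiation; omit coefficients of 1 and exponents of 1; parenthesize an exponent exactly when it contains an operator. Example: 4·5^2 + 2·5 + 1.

3·5^5 + 3·5^3 + 3·5^2 + 3·5 + 2

(0) 9|_2 = 2^(2 + 1) + 1 ↦ 3^(3 + 1) + 1|_3 = 82 ⇒ 81
(1) 81|_3 = 3^(3 + 1) ↦ 4^(4 + 1)|_4 = 1024 ⇒ 1023
(2) 1023|_4 = 3·4^4 + 3·4^3 + 3·4^2 + 3·4 + 3 ↦ 3·5^5 + 3·5^3 + 3·5^2 + 3·5 + 3|_5 = 9843 ⇒ 9842
(3) 9842|_5 = 3·5^5 + 3·5^3 + 3·5^2 + 3·5 + 2 ↦ 3·6^6 + 3·6^3 + 3·6^2 + 3·6 + 2|_6 = 140744 ⇒ 140743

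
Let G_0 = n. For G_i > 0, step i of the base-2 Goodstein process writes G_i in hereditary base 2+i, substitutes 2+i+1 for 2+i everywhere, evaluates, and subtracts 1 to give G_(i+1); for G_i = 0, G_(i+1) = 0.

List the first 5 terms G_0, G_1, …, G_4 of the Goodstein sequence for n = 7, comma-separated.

7, 30, 259, 3127, 46657

(0) 7|_2 = 2^2 + 2 + 1 ↦ 3^3 + 3 + 1|_3 = 31 ⇒ 30
(1) 30|_3 = 3^3 + 3 ↦ 4^4 + 4|_4 = 260 ⇒ 259
(2) 259|_4 = 4^4 + 3 ↦ 5^5 + 3|_5 = 3128 ⇒ 3127
(3) 3127|_5 = 5^5 + 2 ↦ 6^6 + 2|_6 = 46658 ⇒ 46657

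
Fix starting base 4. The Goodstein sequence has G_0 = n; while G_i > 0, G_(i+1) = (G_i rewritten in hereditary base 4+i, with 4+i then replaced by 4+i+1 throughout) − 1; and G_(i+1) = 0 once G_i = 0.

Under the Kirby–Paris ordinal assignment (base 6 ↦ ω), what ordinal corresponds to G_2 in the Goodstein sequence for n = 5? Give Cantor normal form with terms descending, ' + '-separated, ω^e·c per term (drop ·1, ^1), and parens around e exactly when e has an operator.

G_0=5  [base 4] 4 + 1  →[4↦5]→  5 + 1 = 6  −1 ⇒ G_1=5
G_1=5  [base 5] 5  →[5↦6]→  6 = 6  −1 ⇒ G_2=5
G_2=5  [base 6] 5  →[6↦7]→  5 = 5  −1 ⇒ G_3=4

5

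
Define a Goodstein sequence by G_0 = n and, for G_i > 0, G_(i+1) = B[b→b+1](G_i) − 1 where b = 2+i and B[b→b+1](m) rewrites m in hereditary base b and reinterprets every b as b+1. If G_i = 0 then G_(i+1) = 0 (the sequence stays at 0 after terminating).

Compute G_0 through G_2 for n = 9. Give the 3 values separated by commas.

9 —HB2→ 2^(2 + 1) + 1 —bump→ 3^(3 + 1) + 1 = 82 —(−1)→ 81
81 —HB3→ 3^(3 + 1) —bump→ 4^(4 + 1) = 1024 —(−1)→ 1023

9, 81, 1023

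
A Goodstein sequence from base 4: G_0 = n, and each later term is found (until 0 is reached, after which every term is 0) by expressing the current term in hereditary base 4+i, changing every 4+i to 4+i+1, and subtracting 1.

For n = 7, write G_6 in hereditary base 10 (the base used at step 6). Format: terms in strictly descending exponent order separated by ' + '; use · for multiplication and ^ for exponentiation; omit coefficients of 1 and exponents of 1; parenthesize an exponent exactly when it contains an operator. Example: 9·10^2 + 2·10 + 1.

5

i=0: 7 = 4 + 3 (b=4); 4→5: 5 + 3 = 8; 8−1 = 7
i=1: 7 = 5 + 2 (b=5); 5→6: 6 + 2 = 8; 8−1 = 7
i=2: 7 = 6 + 1 (b=6); 6→7: 7 + 1 = 8; 8−1 = 7
i=3: 7 = 7 (b=7); 7→8: 8 = 8; 8−1 = 7
i=4: 7 = 7 (b=8); 8→9: 7 = 7; 7−1 = 6
i=5: 6 = 6 (b=9); 9→10: 6 = 6; 6−1 = 5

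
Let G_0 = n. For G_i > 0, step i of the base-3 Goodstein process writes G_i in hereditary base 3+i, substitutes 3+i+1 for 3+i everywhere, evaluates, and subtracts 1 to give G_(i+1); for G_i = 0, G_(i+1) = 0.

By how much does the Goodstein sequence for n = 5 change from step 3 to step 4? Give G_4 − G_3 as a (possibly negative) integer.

-1

(0) 5|_3 = 3 + 2 ↦ 4 + 2|_4 = 6 ⇒ 5
(1) 5|_4 = 4 + 1 ↦ 5 + 1|_5 = 6 ⇒ 5
(2) 5|_5 = 5 ↦ 6|_6 = 6 ⇒ 5
(3) 5|_6 = 5 ↦ 5|_7 = 5 ⇒ 4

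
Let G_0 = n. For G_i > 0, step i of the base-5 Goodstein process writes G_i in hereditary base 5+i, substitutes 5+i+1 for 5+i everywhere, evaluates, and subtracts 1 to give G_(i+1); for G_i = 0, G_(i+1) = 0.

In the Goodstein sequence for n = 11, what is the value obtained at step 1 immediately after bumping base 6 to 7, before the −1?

base 5: 11 = 2·5 + 1; at 6: 2·6 + 1 = 13; next = 12
base 6: 12 = 2·6; at 7: 2·7 = 14; next = 13

14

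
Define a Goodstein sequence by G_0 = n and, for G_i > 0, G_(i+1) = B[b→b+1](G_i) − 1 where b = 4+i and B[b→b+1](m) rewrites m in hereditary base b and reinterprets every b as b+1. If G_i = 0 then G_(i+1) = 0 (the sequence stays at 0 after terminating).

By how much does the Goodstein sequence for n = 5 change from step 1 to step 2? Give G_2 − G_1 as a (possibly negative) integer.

(0) 5|_4 = 4 + 1 ↦ 5 + 1|_5 = 6 ⇒ 5
(1) 5|_5 = 5 ↦ 6|_6 = 6 ⇒ 5

0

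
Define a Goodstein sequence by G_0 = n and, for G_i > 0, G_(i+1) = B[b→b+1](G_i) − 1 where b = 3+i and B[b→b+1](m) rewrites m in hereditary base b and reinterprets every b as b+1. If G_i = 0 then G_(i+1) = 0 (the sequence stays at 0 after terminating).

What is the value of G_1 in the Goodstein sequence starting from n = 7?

G_0 = 7. HB_3(7) = 2·3 + 1. Bump = 9. G_1 = 8.
G_1 = 8. HB_4(8) = 2·4. Bump = 10. G_2 = 9.

8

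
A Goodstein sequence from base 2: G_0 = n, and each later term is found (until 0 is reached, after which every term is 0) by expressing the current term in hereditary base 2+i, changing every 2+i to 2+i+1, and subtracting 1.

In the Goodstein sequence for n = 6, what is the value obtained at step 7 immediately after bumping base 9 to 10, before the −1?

i=0: 6 = 2^2 + 2 (b=2); 2→3: 3^3 + 3 = 30; 30−1 = 29
i=1: 29 = 3^3 + 2 (b=3); 3→4: 4^4 + 2 = 258; 258−1 = 257
i=2: 257 = 4^4 + 1 (b=4); 4→5: 5^5 + 1 = 3126; 3126−1 = 3125
i=3: 3125 = 5^5 (b=5); 5→6: 6^6 = 46656; 46656−1 = 46655
i=4: 46655 = 5·6^5 + 5·6^4 + 5·6^3 + 5·6^2 + 5·6 + 5 (b=6); 6→7: 5·7^5 + 5·7^4 + 5·7^3 + 5·7^2 + 5·7 + 5 = 98040; 98040−1 = 98039
i=5: 98039 = 5·7^5 + 5·7^4 + 5·7^3 + 5·7^2 + 5·7 + 4 (b=7); 7→8: 5·8^5 + 5·8^4 + 5·8^3 + 5·8^2 + 5·8 + 4 = 187244; 187244−1 = 187243
i=6: 187243 = 5·8^5 + 5·8^4 + 5·8^3 + 5·8^2 + 5·8 + 3 (b=8); 8→9: 5·9^5 + 5·9^4 + 5·9^3 + 5·9^2 + 5·9 + 3 = 332148; 332148−1 = 332147
i=7: 332147 = 5·9^5 + 5·9^4 + 5·9^3 + 5·9^2 + 5·9 + 2 (b=9); 9→10: 5·10^5 + 5·10^4 + 5·10^3 + 5·10^2 + 5·10 + 2 = 555552; 555552−1 = 555551

555552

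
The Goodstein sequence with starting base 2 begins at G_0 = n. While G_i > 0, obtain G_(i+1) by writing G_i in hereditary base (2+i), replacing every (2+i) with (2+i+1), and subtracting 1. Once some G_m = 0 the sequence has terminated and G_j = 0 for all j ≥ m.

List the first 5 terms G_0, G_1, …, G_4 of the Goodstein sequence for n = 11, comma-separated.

step 0: 11 = 2^(2 + 1) + 2 + 1; sub 3 for 2: 3^(3 + 1) + 3 + 1; = 85; G_1 = 85−1 = 84
step 1: 84 = 3^(3 + 1) + 3; sub 4 for 3: 4^(4 + 1) + 4; = 1028; G_2 = 1028−1 = 1027
step 2: 1027 = 4^(4 + 1) + 3; sub 5 for 4: 5^(5 + 1) + 3; = 15628; G_3 = 15628−1 = 15627
step 3: 15627 = 5^(5 + 1) + 2; sub 6 for 5: 6^(6 + 1) + 2; = 279938; G_4 = 279938−1 = 279937

11, 84, 1027, 15627, 279937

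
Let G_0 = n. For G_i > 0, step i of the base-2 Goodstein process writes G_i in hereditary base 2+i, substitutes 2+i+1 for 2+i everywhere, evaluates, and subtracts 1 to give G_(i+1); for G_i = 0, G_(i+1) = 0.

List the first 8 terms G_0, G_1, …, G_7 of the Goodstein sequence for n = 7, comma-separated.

7, 30, 259, 3127, 46657, 823543, 16777215, 37665879

7 —HB2→ 2^2 + 2 + 1 —bump→ 3^3 + 3 + 1 = 31 —(−1)→ 30
30 —HB3→ 3^3 + 3 —bump→ 4^4 + 4 = 260 —(−1)→ 259
259 —HB4→ 4^4 + 3 —bump→ 5^5 + 3 = 3128 —(−1)→ 3127
3127 —HB5→ 5^5 + 2 —bump→ 6^6 + 2 = 46658 —(−1)→ 46657
46657 —HB6→ 6^6 + 1 —bump→ 7^7 + 1 = 823544 —(−1)→ 823543
823543 —HB7→ 7^7 —bump→ 8^8 = 16777216 —(−1)→ 16777215
16777215 —HB8→ 7·8^7 + 7·8^6 + 7·8^5 + 7·8^4 + 7·8^3 + 7·8^2 + 7·8 + 7 —bump→ 7·9^7 + 7·9^6 + 7·9^5 + 7·9^4 + 7·9^3 + 7·9^2 + 7·9 + 7 = 37665880 —(−1)→ 37665879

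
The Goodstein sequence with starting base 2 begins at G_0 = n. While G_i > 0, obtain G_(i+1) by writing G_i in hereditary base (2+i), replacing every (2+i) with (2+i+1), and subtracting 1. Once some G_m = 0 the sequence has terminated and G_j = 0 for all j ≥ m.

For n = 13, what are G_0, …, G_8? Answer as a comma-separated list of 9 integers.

13, 108, 1279, 16092, 280711, 5765998, 134219479, 3486786855, 100000003325

step 0: 13 = 2^(2 + 1) + 2^2 + 1; sub 3 for 2: 3^(3 + 1) + 3^3 + 1; = 109; G_1 = 109−1 = 108
step 1: 108 = 3^(3 + 1) + 3^3; sub 4 for 3: 4^(4 + 1) + 4^4; = 1280; G_2 = 1280−1 = 1279
step 2: 1279 = 4^(4 + 1) + 3·4^3 + 3·4^2 + 3·4 + 3; sub 5 for 4: 5^(5 + 1) + 3·5^3 + 3·5^2 + 3·5 + 3; = 16093; G_3 = 16093−1 = 16092
step 3: 16092 = 5^(5 + 1) + 3·5^3 + 3·5^2 + 3·5 + 2; sub 6 for 5: 6^(6 + 1) + 3·6^3 + 3·6^2 + 3·6 + 2; = 280712; G_4 = 280712−1 = 280711
step 4: 280711 = 6^(6 + 1) + 3·6^3 + 3·6^2 + 3·6 + 1; sub 7 for 6: 7^(7 + 1) + 3·7^3 + 3·7^2 + 3·7 + 1; = 5765999; G_5 = 5765999−1 = 5765998
step 5: 5765998 = 7^(7 + 1) + 3·7^3 + 3·7^2 + 3·7; sub 8 for 7: 8^(8 + 1) + 3·8^3 + 3·8^2 + 3·8; = 134219480; G_6 = 134219480−1 = 134219479
step 6: 134219479 = 8^(8 + 1) + 3·8^3 + 3·8^2 + 2·8 + 7; sub 9 for 8: 9^(9 + 1) + 3·9^3 + 3·9^2 + 2·9 + 7; = 3486786856; G_7 = 3486786856−1 = 3486786855
step 7: 3486786855 = 9^(9 + 1) + 3·9^3 + 3·9^2 + 2·9 + 6; sub 10 for 9: 10^(10 + 1) + 3·10^3 + 3·10^2 + 2·10 + 6; = 100000003326; G_8 = 100000003326−1 = 100000003325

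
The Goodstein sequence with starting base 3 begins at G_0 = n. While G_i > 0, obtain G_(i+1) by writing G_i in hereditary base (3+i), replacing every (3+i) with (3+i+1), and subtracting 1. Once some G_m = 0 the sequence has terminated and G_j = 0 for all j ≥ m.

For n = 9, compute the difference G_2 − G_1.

9 —HB3→ 3^2 —bump→ 4^2 = 16 —(−1)→ 15
15 —HB4→ 3·4 + 3 —bump→ 3·5 + 3 = 18 —(−1)→ 17

2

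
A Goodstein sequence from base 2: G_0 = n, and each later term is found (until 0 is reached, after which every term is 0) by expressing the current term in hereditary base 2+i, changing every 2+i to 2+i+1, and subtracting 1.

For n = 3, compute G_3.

2

(0) 3|_2 = 2 + 1 ↦ 3 + 1|_3 = 4 ⇒ 3
(1) 3|_3 = 3 ↦ 4|_4 = 4 ⇒ 3
(2) 3|_4 = 3 ↦ 3|_5 = 3 ⇒ 2
(3) 2|_5 = 2 ↦ 2|_6 = 2 ⇒ 1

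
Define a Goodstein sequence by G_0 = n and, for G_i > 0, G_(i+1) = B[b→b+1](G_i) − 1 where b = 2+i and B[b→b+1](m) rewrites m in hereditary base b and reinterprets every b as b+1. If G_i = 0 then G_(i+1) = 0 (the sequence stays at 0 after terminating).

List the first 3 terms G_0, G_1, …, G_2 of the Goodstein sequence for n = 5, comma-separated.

G_0=5  [base 2] 2^2 + 1  →[2↦3]→  3^3 + 1 = 28  −1 ⇒ G_1=27
G_1=27  [base 3] 3^3  →[3↦4]→  4^4 = 256  −1 ⇒ G_2=255

5, 27, 255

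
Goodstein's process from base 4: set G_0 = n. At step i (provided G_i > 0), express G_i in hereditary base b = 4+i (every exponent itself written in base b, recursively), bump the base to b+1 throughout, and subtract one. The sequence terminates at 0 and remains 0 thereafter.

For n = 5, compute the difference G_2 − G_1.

0

5 —HB4→ 4 + 1 —bump→ 5 + 1 = 6 —(−1)→ 5
5 —HB5→ 5 —bump→ 6 = 6 —(−1)→ 5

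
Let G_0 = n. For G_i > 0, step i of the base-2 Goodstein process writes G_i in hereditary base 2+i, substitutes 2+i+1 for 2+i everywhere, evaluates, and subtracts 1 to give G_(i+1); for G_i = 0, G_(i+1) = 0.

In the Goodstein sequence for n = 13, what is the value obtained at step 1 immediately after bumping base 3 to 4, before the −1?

(0) 13|_2 = 2^(2 + 1) + 2^2 + 1 ↦ 3^(3 + 1) + 3^3 + 1|_3 = 109 ⇒ 108
(1) 108|_3 = 3^(3 + 1) + 3^3 ↦ 4^(4 + 1) + 4^4|_4 = 1280 ⇒ 1279

1280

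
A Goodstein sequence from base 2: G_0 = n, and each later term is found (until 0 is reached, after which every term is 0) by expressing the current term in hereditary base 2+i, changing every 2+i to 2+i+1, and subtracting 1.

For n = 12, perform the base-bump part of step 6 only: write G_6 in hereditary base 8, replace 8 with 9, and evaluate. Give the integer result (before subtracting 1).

3486784575

G_0=12  [base 2] 2^(2 + 1) + 2^2  →[2↦3]→  3^(3 + 1) + 3^3 = 108  −1 ⇒ G_1=107
G_1=107  [base 3] 3^(3 + 1) + 2·3^2 + 2·3 + 2  →[3↦4]→  4^(4 + 1) + 2·4^2 + 2·4 + 2 = 1066  −1 ⇒ G_2=1065
G_2=1065  [base 4] 4^(4 + 1) + 2·4^2 + 2·4 + 1  →[4↦5]→  5^(5 + 1) + 2·5^2 + 2·5 + 1 = 15686  −1 ⇒ G_3=15685
G_3=15685  [base 5] 5^(5 + 1) + 2·5^2 + 2·5  →[5↦6]→  6^(6 + 1) + 2·6^2 + 2·6 = 280020  −1 ⇒ G_4=280019
G_4=280019  [base 6] 6^(6 + 1) + 2·6^2 + 6 + 5  →[6↦7]→  7^(7 + 1) + 2·7^2 + 7 + 5 = 5764911  −1 ⇒ G_5=5764910
G_5=5764910  [base 7] 7^(7 + 1) + 2·7^2 + 7 + 4  →[7↦8]→  8^(8 + 1) + 2·8^2 + 8 + 4 = 134217868  −1 ⇒ G_6=134217867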